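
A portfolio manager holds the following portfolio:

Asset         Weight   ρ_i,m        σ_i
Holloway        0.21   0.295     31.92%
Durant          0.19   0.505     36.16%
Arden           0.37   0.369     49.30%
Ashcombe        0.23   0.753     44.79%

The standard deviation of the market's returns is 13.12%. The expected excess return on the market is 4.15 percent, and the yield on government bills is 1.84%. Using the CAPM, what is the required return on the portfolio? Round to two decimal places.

8.15%

β_Holloway = 0.295 × 31.92% / 13.12% = 0.7177
β_Durant = 0.505 × 36.16% / 13.12% = 1.3918
β_Arden = 0.369 × 49.30% / 13.12% = 1.3866
β_Ashcombe = 0.753 × 44.79% / 13.12% = 2.5706
β_P = Σ w_i β_i = 0.21×0.7177 + 0.19×1.3918 + 0.37×1.3866 + 0.23×2.5706 = 1.5194
E(R_P) = R_f + β_P × MRP = 1.84% + 1.5194 × 4.15% = 8.15%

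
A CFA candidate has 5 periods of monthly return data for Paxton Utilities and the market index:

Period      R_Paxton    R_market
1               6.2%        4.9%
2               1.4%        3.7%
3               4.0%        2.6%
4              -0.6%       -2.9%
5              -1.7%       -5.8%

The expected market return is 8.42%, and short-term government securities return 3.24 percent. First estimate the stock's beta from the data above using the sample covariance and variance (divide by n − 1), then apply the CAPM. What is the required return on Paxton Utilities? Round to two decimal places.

6.45%

Mean R_i = (6.2 + 1.4 + 4.0 − 0.6 − 1.7) / 5 = 1.8600%
Mean R_m = (4.9 + 3.7 + 2.6 − 2.9 − 5.8) / 5 = 0.5000%
Σ(R_i − R̄_i)(R_m − R̄_m) = 52.9100  ⇒  Cov = 52.9100 / 4 = 13.2275
Σ(R_m − R̄_m)² = 85.2600  ⇒  Var(R_m) = 85.2600 / 4 = 21.3150
β = Cov / Var(R_m) = 13.2275 / 21.3150 = 0.6206
MRP = 8.42% − 3.24% = 5.18%
E(R) = R_f + β × MRP = 3.24% + 0.6206 × 5.18% = 6.45%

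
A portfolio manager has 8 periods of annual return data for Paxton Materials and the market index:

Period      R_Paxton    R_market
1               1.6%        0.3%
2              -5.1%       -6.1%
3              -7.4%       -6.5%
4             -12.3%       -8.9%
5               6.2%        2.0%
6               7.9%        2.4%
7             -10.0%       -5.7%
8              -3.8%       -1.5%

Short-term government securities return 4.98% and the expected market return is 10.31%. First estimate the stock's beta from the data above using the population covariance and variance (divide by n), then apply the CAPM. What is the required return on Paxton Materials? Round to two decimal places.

Mean R_i = (1.6 − 5.1 − 7.4 − 12.3 + 6.2 + 7.9 − 10.0 − 3.8) / 8 = -2.8625%
Mean R_m = (0.3 − 6.1 − 6.5 − 8.9 + 2.0 + 2.4 − 5.7 − 1.5) / 8 = -3.0000%
Σ(R_i − R̄_i)(R_m − R̄_m) = 214.5200  ⇒  Cov = 214.5200 / 8 = 26.8150
Σ(R_m − R̄_m)² = 131.2600  ⇒  Var(R_m) = 131.2600 / 8 = 16.4075
β = Cov / Var(R_m) = 26.8150 / 16.4075 = 1.6343
MRP = 10.31% − 4.98% = 5.33%
E(R) = R_f + β × MRP = 4.98% + 1.6343 × 5.33% = 13.69%

13.69%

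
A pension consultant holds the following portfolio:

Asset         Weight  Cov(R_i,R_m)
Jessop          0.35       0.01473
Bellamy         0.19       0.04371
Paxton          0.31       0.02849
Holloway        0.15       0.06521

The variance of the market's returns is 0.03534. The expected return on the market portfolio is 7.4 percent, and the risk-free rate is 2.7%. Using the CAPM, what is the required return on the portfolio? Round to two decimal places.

β_Jessop = 0.01473 / 0.03534 = 0.4168
β_Bellamy = 0.04371 / 0.03534 = 1.2368
β_Paxton = 0.02849 / 0.03534 = 0.8062
β_Holloway = 0.06521 / 0.03534 = 1.8452
β_P = Σ w_i β_i = 0.35×0.4168 + 0.19×1.2368 + 0.31×0.8062 + 0.15×1.8452 = 0.9076
MRP = 7.4% − 2.7% = 4.70%
E(R_P) = R_f + β_P × MRP = 2.7% + 0.9076 × 4.7% = 6.97%

6.97%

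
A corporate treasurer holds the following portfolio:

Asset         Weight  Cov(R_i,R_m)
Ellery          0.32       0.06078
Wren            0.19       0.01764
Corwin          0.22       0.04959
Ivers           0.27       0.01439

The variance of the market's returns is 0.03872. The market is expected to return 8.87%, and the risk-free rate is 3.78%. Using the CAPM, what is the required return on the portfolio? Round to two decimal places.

β_Ellery = 0.06078 / 0.03872 = 1.5697
β_Wren = 0.01764 / 0.03872 = 0.4556
β_Corwin = 0.04959 / 0.03872 = 1.2807
β_Ivers = 0.01439 / 0.03872 = 0.3716
β_P = Σ w_i β_i = 0.32×1.5697 + 0.19×0.4556 + 0.22×1.2807 + 0.27×0.3716 = 0.9710
MRP = 8.87% − 3.78% = 5.09%
E(R_P) = R_f + β_P × MRP = 3.78% + 0.9710 × 5.09% = 8.72%

8.72%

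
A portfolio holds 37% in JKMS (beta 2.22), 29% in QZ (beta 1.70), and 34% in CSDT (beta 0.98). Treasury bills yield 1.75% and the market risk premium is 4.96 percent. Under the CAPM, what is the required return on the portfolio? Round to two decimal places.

β_P = Σ w_i β_i = 0.37×2.22 + 0.29×1.70 + 0.34×0.98 = 1.6476
E(R_P) = R_f + β_P × MRP = 1.75% + 1.6476 × 4.96% = 9.92%

9.92%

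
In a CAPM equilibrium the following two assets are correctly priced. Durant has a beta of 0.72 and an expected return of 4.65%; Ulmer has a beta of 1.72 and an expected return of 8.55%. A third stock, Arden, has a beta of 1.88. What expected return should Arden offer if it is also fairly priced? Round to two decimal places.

9.17%

MRP (SML slope) = (8.55% − 4.65%) / (1.72 − 0.72) = 3.90% / 1.00 = 3.9000%
R_f (intercept) = 4.65% − 0.72 × 3.9000% = 1.8420%
E(R_Arden) = R_f + β × MRP = 1.8420% + 1.88 × 3.9000% = 9.17%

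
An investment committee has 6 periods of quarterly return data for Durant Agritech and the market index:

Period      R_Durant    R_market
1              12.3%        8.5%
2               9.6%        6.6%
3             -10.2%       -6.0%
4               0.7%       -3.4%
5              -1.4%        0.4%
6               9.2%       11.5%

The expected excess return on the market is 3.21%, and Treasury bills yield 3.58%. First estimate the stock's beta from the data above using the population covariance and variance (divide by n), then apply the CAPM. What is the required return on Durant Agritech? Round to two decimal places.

7.17%

Mean R_i = (12.3 + 9.6 − 10.2 + 0.7 − 1.4 + 9.2) / 6 = 3.3667%
Mean R_m = (8.5 + 6.6 − 6.0 − 3.4 + 0.4 + 11.5) / 6 = 2.9333%
Σ(R_i − R̄_i)(R_m − R̄_m) = 272.7167  ⇒  Cov = 272.7167 / 6 = 45.4528
Σ(R_m − R̄_m)² = 244.1533  ⇒  Var(R_m) = 244.1533 / 6 = 40.6922
β = Cov / Var(R_m) = 45.4528 / 40.6922 = 1.1170
E(R) = R_f + β × MRP = 3.58% + 1.1170 × 3.21% = 7.17%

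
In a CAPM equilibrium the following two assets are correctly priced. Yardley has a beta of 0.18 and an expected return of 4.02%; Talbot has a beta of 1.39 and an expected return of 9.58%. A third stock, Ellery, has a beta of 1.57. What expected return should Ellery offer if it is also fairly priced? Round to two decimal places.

10.41%

MRP (SML slope) = (9.58% − 4.02%) / (1.39 − 0.18) = 5.56% / 1.21 = 4.5950%
R_f (intercept) = 4.02% − 0.18 × 4.5950% = 3.1929%
E(R_Ellery) = R_f + β × MRP = 3.1929% + 1.57 × 4.5950% = 10.41%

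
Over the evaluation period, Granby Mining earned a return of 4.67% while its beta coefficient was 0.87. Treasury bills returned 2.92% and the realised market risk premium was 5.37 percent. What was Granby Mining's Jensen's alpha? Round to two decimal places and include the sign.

CAPM benchmark = R_f + β(R_m − R_f) = 2.92% + 0.87 × 5.37% = 7.5919%
α = actual − benchmark = 4.67% − 7.5919% = -2.92%

-2.92%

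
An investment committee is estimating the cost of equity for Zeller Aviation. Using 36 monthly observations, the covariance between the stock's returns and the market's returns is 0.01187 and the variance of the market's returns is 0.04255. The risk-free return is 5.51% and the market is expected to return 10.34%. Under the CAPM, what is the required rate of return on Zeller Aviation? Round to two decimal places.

β = Cov(R_i, R_m) / Var(R_m) = 0.01187 / 0.04255 = 0.2790
MRP = 10.34% − 5.51% = 4.83%
E(R) = R_f + β × MRP = 5.51% + 0.2790 × 4.83% = 6.86%

6.86%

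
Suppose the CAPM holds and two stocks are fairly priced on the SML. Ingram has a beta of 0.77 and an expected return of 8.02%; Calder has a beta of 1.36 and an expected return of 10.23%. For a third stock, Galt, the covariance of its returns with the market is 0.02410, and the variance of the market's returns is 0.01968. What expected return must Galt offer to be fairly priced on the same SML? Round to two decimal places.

9.72%

MRP = (10.23% − 8.02%) / (1.36 − 0.77) = 3.7458%
R_f = 8.02% − 0.77 × 3.7458% = 5.1357%
β_Galt = Cov / Var(R_m) = 0.02410 / 0.01968 = 1.2246
E(R_Galt) = R_f + β × MRP = 5.1357% + 1.2246 × 3.7458% = 9.72%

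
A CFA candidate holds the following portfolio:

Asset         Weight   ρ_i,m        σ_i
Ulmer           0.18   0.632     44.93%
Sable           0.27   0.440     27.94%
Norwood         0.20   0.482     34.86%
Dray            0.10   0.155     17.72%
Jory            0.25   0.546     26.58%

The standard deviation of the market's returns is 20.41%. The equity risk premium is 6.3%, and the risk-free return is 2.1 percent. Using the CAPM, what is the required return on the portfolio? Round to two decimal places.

6.94%

β_Ulmer = 0.632 × 44.93% / 20.41% = 1.3913
β_Sable = 0.440 × 27.94% / 20.41% = 0.6023
β_Norwood = 0.482 × 34.86% / 20.41% = 0.8232
β_Dray = 0.155 × 17.72% / 20.41% = 0.1346
β_Jory = 0.546 × 26.58% / 20.41% = 0.7111
β_P = Σ w_i β_i = 0.18×1.3913 + 0.27×0.6023 + 0.20×0.8232 + 0.10×0.1346 + 0.25×0.7111 = 0.7689
E(R_P) = R_f + β_P × MRP = 2.1% + 0.7689 × 6.3% = 6.94%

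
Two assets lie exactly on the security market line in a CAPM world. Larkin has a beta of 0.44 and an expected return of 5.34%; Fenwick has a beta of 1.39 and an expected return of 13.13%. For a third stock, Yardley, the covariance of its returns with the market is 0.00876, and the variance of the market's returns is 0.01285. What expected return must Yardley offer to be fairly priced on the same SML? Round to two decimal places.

7.32%

MRP = (13.13% − 5.34%) / (1.39 − 0.44) = 8.2000%
R_f = 5.34% − 0.44 × 8.2000% = 1.7320%
β_Yardley = Cov / Var(R_m) = 0.00876 / 0.01285 = 0.6817
E(R_Yardley) = R_f + β × MRP = 1.7320% + 0.6817 × 8.2000% = 7.32%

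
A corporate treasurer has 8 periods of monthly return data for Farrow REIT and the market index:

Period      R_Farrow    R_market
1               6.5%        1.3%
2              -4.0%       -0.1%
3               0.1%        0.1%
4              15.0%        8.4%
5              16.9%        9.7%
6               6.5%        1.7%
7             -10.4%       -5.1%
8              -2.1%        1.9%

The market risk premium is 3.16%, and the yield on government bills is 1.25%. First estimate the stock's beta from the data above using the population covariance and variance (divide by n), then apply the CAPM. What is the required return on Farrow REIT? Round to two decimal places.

Mean R_i = (6.5 − 4.0 + 0.1 + 15.0 + 16.9 + 6.5 − 10.4 − 2.1) / 8 = 3.5625%
Mean R_m = (1.3 − 0.1 + 0.1 + 8.4 + 9.7 + 1.7 − 5.1 + 1.9) / 8 = 2.2375%
Σ(R_i − R̄_i)(R_m − R̄_m) = 295.1213  ⇒  Cov = 295.1213 / 8 = 36.8902
Σ(R_m − R̄_m)² = 158.8188  ⇒  Var(R_m) = 158.8188 / 8 = 19.8524
β = Cov / Var(R_m) = 36.8902 / 19.8524 = 1.8582
E(R) = R_f + β × MRP = 1.25% + 1.8582 × 3.16% = 7.12%

7.12%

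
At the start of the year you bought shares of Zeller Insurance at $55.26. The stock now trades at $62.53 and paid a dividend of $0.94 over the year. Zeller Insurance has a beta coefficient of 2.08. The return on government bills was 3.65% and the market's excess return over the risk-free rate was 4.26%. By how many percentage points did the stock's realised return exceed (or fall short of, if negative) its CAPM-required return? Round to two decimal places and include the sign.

Realised HPR = (P1 + D1 − P0) / P0 = (62.53 + 0.94 − 55.26) / 55.26 = 8.21 / 55.26 = 14.8570%
CAPM required = R_f + β·MRP = 3.65% + 2.08 × 4.26% = 12.5108%
α = realised − required = 14.8570% − 12.5108% = +2.35%

+2.35%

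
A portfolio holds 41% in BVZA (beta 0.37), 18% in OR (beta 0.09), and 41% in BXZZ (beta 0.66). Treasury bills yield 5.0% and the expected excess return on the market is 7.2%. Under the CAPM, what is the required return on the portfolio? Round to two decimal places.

8.16%

β_P = Σ w_i β_i = 0.41×0.37 + 0.18×0.09 + 0.41×0.66 = 0.4385
E(R_P) = R_f + β_P × MRP = 5.0% + 0.4385 × 7.2% = 8.16%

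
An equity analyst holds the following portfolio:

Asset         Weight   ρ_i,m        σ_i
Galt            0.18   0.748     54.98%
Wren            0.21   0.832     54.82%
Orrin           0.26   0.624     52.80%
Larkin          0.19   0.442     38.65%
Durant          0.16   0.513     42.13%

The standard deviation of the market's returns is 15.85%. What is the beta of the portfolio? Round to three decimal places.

β_Galt = 0.748 × 54.98% / 15.85% = 2.5946
β_Wren = 0.832 × 54.82% / 15.85% = 2.8776
β_Orrin = 0.624 × 52.80% / 15.85% = 2.0787
β_Larkin = 0.442 × 38.65% / 15.85% = 1.0778
β_Durant = 0.513 × 42.13% / 15.85% = 1.3636
β_P = Σ w_i β_i = 0.18×2.5946 + 0.21×2.8776 + 0.26×2.0787 + 0.19×1.0778 + 0.16×1.3636 = 2.0347

2.035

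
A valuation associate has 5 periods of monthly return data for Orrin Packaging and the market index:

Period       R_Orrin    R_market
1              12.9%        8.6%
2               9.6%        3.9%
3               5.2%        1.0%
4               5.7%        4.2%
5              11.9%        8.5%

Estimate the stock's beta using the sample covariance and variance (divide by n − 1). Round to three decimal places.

Mean R_i = (12.9 + 9.6 + 5.2 + 5.7 + 11.9) / 5 = 9.0600%
Mean R_m = (8.6 + 3.9 + 1.0 + 4.2 + 8.5) / 5 = 5.2400%
Σ(R_i − R̄_i)(R_m − R̄_m) = 41.2980  ⇒  Cov = 41.2980 / 4 = 10.3245
Σ(R_m − R̄_m)² = 42.7720  ⇒  Var(R_m) = 42.7720 / 4 = 10.6930
β = Cov / Var(R_m) = 10.3245 / 10.6930 = 0.9655

0.966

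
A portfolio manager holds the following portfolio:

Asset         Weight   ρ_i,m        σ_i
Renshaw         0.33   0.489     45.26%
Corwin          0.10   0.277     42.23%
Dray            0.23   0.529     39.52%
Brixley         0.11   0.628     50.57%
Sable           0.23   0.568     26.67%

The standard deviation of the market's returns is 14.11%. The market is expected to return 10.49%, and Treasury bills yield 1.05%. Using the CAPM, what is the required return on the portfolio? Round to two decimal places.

14.60%

β_Renshaw = 0.489 × 45.26% / 14.11% = 1.5685
β_Corwin = 0.277 × 42.23% / 14.11% = 0.8290
β_Dray = 0.529 × 39.52% / 14.11% = 1.4816
β_Brixley = 0.628 × 50.57% / 14.11% = 2.2507
β_Sable = 0.568 × 26.67% / 14.11% = 1.0736
β_P = Σ w_i β_i = 0.33×1.5685 + 0.10×0.8290 + 0.23×1.4816 + 0.11×2.2507 + 0.23×1.0736 = 1.4358
MRP = 10.49% − 1.05% = 9.44%
E(R_P) = R_f + β_P × MRP = 1.05% + 1.4358 × 9.44% = 14.60%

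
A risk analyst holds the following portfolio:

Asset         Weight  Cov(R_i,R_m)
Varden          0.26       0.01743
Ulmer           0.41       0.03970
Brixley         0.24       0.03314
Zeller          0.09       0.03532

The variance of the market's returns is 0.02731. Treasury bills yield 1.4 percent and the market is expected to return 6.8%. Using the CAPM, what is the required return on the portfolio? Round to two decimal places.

β_Varden = 0.01743 / 0.02731 = 0.6382
β_Ulmer = 0.03970 / 0.02731 = 1.4537
β_Brixley = 0.03314 / 0.02731 = 1.2135
β_Zeller = 0.03532 / 0.02731 = 1.2933
β_P = Σ w_i β_i = 0.26×0.6382 + 0.41×1.4537 + 0.24×1.2135 + 0.09×1.2933 = 1.1696
MRP = 6.8% − 1.4% = 5.40%
E(R_P) = R_f + β_P × MRP = 1.4% + 1.1696 × 5.4% = 7.72%

7.72%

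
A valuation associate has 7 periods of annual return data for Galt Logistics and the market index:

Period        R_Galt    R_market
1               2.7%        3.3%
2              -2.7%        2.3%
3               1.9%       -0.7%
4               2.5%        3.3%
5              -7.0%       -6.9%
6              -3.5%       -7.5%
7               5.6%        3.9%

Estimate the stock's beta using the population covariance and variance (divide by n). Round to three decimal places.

0.726

Mean R_i = (2.7 − 2.7 + 1.9 + 2.5 − 7.0 − 3.5 + 5.6) / 7 = -0.0714%
Mean R_m = (3.3 + 2.3 − 0.7 + 3.3 − 6.9 − 7.5 + 3.9) / 7 = -0.3286%
Σ(R_i − R̄_i)(R_m − R̄_m) = 105.8457  ⇒  Cov = 105.8457 / 7 = 15.1208
Σ(R_m − R̄_m)² = 145.8743  ⇒  Var(R_m) = 145.8743 / 7 = 20.8392
β = Cov / Var(R_m) = 15.1208 / 20.8392 = 0.7256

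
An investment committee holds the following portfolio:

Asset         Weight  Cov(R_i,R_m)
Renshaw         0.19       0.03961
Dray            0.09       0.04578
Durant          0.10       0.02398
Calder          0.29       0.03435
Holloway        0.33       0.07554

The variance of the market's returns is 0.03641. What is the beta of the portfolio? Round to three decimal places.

β_Renshaw = 0.03961 / 0.03641 = 1.0879
β_Dray = 0.04578 / 0.03641 = 1.2573
β_Durant = 0.02398 / 0.03641 = 0.6586
β_Calder = 0.03435 / 0.03641 = 0.9434
β_Holloway = 0.07554 / 0.03641 = 2.0747
β_P = Σ w_i β_i = 0.19×1.0879 + 0.09×1.2573 + 0.10×0.6586 + 0.29×0.9434 + 0.33×2.0747 = 1.3440

1.344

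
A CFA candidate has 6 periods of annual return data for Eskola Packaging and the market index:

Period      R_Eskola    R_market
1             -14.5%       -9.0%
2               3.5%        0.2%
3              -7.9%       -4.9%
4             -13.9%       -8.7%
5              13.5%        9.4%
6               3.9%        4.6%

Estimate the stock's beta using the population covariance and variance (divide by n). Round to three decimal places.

Mean R_i = (-14.5 + 3.5 − 7.9 − 13.9 + 13.5 + 3.9) / 6 = -2.5667%
Mean R_m = (-9.0 + 0.2 − 4.9 − 8.7 + 9.4 + 4.6) / 6 = -1.4000%
Σ(R_i − R̄_i)(R_m − R̄_m) = 414.1200  ⇒  Cov = 414.1200 / 6 = 69.0200
Σ(R_m − R̄_m)² = 278.5000  ⇒  Var(R_m) = 278.5000 / 6 = 46.4167
β = Cov / Var(R_m) = 69.0200 / 46.4167 = 1.4870

1.487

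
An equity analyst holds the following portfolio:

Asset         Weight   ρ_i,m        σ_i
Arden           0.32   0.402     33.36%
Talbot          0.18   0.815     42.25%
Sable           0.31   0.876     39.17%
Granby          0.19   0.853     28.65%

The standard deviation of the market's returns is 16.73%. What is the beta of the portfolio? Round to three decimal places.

1.540

β_Arden = 0.402 × 33.36% / 16.73% = 0.8016
β_Talbot = 0.815 × 42.25% / 16.73% = 2.0582
β_Sable = 0.876 × 39.17% / 16.73% = 2.0510
β_Granby = 0.853 × 28.65% / 16.73% = 1.4608
β_P = Σ w_i β_i = 0.32×0.8016 + 0.18×2.0582 + 0.31×2.0510 + 0.19×1.4608 = 1.5404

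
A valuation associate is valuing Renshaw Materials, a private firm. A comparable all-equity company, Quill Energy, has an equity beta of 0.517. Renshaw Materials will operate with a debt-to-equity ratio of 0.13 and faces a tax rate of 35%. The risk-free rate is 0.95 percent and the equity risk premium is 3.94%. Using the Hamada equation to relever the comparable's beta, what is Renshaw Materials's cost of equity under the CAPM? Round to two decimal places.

3.16%

β_L = β_U × [1 + (1 − t)(D/E)] = 0.517 × [1 + (1 − 0.35) × 0.13]
    = 0.517 × [1 + 0.65 × 0.13] = 0.517 × 1.0845 = 0.5607
E(R) = R_f + β_L × MRP = 0.95% + 0.5607 × 3.94% = 3.16%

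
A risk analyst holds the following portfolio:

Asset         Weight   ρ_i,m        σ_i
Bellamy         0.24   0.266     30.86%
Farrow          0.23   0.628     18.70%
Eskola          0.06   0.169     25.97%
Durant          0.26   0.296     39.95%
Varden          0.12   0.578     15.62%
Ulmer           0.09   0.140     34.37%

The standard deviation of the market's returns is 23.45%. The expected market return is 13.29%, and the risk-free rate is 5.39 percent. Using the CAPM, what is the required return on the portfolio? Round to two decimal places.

β_Bellamy = 0.266 × 30.86% / 23.45% = 0.3501
β_Farrow = 0.628 × 18.70% / 23.45% = 0.5008
β_Eskola = 0.169 × 25.97% / 23.45% = 0.1872
β_Durant = 0.296 × 39.95% / 23.45% = 0.5043
β_Varden = 0.578 × 15.62% / 23.45% = 0.3850
β_Ulmer = 0.140 × 34.37% / 23.45% = 0.2052
β_P = Σ w_i β_i = 0.24×0.3501 + 0.23×0.5008 + 0.06×0.1872 + 0.26×0.5043 + 0.12×0.3850 + 0.09×0.2052 = 0.4062
MRP = 13.29% − 5.39% = 7.90%
E(R_P) = R_f + β_P × MRP = 5.39% + 0.4062 × 7.90% = 8.60%

8.60%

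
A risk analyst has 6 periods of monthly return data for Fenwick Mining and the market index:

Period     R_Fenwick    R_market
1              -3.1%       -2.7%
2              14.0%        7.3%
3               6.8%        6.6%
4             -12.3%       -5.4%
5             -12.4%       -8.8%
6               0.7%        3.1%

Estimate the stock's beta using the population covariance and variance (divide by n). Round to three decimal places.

1.512

Mean R_i = (-3.1 + 14.0 + 6.8 − 12.3 − 12.4 + 0.7) / 6 = -1.0500%
Mean R_m = (-2.7 + 7.3 + 6.6 − 5.4 − 8.8 + 3.1) / 6 = 0.0167%
Σ(R_i − R̄_i)(R_m − R̄_m) = 333.2650  ⇒  Cov = 333.2650 / 6 = 55.5442
Σ(R_m − R̄_m)² = 220.3483  ⇒  Var(R_m) = 220.3483 / 6 = 36.7247
β = Cov / Var(R_m) = 55.5442 / 36.7247 = 1.5124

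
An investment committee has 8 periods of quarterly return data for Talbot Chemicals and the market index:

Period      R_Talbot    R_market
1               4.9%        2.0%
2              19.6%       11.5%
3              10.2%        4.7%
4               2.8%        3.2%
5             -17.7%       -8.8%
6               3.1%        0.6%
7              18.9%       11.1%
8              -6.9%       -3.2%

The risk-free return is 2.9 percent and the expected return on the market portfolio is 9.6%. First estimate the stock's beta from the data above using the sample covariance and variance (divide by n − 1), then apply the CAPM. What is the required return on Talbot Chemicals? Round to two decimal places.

Mean R_i = (4.9 + 19.6 + 10.2 + 2.8 − 17.7 + 3.1 + 18.9 − 6.9) / 8 = 4.3625%
Mean R_m = (2.0 + 11.5 + 4.7 + 3.2 − 8.8 + 0.6 + 11.1 − 3.2) / 8 = 2.6375%
Σ(R_i − R̄_i)(R_m − R̄_m) = 589.5413  ⇒  Cov = 589.5413 / 7 = 84.2202
Σ(R_m − R̄_m)² = 324.1788  ⇒  Var(R_m) = 324.1788 / 7 = 46.3113
β = Cov / Var(R_m) = 84.2202 / 46.3113 = 1.8186
MRP = 9.6% − 2.9% = 6.70%
E(R) = R_f + β × MRP = 2.9% + 1.8186 × 6.7% = 15.08%

15.08%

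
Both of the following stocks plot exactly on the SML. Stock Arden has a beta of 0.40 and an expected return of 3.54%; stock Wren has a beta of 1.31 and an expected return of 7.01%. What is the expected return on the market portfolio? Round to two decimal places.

Both satisfy E(R) = R_f + β·MRP, so the slope of the SML is
MRP = (7.01% − 3.54%) / (1.31 − 0.40) = 3.47% / 0.91 = 3.8132%
R_f = E(R_Arden) − β_Arden·MRP = 3.54% − 0.40 × 3.8132% = 2.0147%
E(R_m) = R_f + MRP = 2.0147% + 3.8132% = 5.83%

5.83%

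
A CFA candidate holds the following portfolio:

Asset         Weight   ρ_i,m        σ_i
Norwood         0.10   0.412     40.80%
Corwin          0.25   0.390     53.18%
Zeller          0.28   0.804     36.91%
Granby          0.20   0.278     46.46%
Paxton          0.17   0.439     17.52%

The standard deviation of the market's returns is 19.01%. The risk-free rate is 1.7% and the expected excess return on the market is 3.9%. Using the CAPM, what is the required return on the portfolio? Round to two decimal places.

β_Norwood = 0.412 × 40.80% / 19.01% = 0.8843
β_Corwin = 0.390 × 53.18% / 19.01% = 1.0910
β_Zeller = 0.804 × 36.91% / 19.01% = 1.5611
β_Granby = 0.278 × 46.46% / 19.01% = 0.6794
β_Paxton = 0.439 × 17.52% / 19.01% = 0.4046
β_P = Σ w_i β_i = 0.10×0.8843 + 0.25×1.0910 + 0.28×1.5611 + 0.20×0.6794 + 0.17×0.4046 = 1.0030
E(R_P) = R_f + β_P × MRP = 1.7% + 1.0030 × 3.9% = 5.61%

5.61%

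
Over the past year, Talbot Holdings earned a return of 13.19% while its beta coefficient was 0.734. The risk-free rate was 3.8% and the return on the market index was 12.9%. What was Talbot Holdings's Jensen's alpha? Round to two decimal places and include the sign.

+2.71%

Market excess return = 12.9% − 3.8% = 9.10%
CAPM benchmark = R_f + β(R_m − R_f) = 3.8% + 0.734 × 9.1% = 10.4794%
α = actual − benchmark = 13.19% − 10.4794% = +2.71%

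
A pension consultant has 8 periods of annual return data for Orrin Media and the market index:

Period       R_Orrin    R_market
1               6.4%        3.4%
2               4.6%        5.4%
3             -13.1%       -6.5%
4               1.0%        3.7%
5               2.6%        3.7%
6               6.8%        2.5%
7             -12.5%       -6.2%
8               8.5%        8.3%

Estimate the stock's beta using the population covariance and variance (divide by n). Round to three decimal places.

1.525

Mean R_i = (6.4 + 4.6 − 13.1 + 1.0 + 2.6 + 6.8 − 12.5 + 8.5) / 8 = 0.5375%
Mean R_m = (3.4 + 5.4 − 6.5 + 3.7 + 3.7 + 2.5 − 6.2 + 8.3) / 8 = 1.7875%
Σ(R_i − R̄_i)(R_m − R̄_m) = 302.4338  ⇒  Cov = 302.4338 / 8 = 37.8042
Σ(R_m − R̄_m)² = 198.3688  ⇒  Var(R_m) = 198.3688 / 8 = 24.7961
β = Cov / Var(R_m) = 37.8042 / 24.7961 = 1.5246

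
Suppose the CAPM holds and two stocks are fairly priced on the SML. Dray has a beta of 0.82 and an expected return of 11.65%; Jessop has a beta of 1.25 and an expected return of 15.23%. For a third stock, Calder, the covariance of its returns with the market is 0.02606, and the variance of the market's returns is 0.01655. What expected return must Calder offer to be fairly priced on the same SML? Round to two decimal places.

17.93%

MRP = (15.23% − 11.65%) / (1.25 − 0.82) = 8.3256%
R_f = 11.65% − 0.82 × 8.3256% = 4.8230%
β_Calder = Cov / Var(R_m) = 0.02606 / 0.01655 = 1.5746
E(R_Calder) = R_f + β × MRP = 4.8230% + 1.5746 × 8.3256% = 17.93%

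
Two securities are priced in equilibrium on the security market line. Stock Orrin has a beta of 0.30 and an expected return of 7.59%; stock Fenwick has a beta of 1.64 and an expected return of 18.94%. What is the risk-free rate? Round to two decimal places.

Both satisfy E(R) = R_f + β·MRP, so the slope of the SML is
MRP = (18.94% − 7.59%) / (1.64 − 0.30) = 11.35% / 1.34 = 8.4701%
R_f = E(R_Orrin) − β_Orrin·MRP = 7.59% − 0.30 × 8.4701% = 5.0490%

5.05%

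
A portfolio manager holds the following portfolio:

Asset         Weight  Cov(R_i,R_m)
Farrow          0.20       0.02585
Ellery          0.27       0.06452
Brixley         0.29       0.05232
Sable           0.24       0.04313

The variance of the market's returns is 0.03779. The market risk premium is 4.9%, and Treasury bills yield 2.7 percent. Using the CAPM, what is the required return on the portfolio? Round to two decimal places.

8.94%

β_Farrow = 0.02585 / 0.03779 = 0.6840
β_Ellery = 0.06452 / 0.03779 = 1.7073
β_Brixley = 0.05232 / 0.03779 = 1.3845
β_Sable = 0.04313 / 0.03779 = 1.1413
β_P = Σ w_i β_i = 0.20×0.6840 + 0.27×1.7073 + 0.29×1.3845 + 0.24×1.1413 = 1.2732
E(R_P) = R_f + β_P × MRP = 2.7% + 1.2732 × 4.9% = 8.94%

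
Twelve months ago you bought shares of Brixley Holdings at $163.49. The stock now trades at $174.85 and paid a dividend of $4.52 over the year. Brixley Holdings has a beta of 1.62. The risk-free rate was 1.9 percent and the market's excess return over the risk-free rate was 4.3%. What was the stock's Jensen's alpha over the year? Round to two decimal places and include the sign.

+0.85%

Realised HPR = (P1 + D1 − P0) / P0 = (174.85 + 4.52 − 163.49) / 163.49 = 15.88 / 163.49 = 9.7131%
CAPM required = R_f + β·MRP = 1.9% + 1.62 × 4.3% = 8.8660%
α = realised − required = 9.7131% − 8.8660% = +0.85%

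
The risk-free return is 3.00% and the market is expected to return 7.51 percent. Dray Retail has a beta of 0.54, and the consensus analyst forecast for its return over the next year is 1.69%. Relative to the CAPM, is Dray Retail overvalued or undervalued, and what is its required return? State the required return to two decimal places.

Overvalued; required return 5.44%

MRP = 7.51% − 3.00% = 4.51%
Required return = R_f + β·MRP = 3.00% + 0.54 × 4.51% = 5.44%
Forecast 1.69% < required 5.44% → the stock plots below the SML → overvalued.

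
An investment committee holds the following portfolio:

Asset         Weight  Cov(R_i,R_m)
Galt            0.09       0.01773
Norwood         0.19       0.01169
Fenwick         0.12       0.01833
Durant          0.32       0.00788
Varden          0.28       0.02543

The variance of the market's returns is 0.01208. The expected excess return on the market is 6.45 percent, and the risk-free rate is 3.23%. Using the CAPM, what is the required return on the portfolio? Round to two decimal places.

11.59%

β_Galt = 0.01773 / 0.01208 = 1.4677
β_Norwood = 0.01169 / 0.01208 = 0.9677
β_Fenwick = 0.01833 / 0.01208 = 1.5174
β_Durant = 0.00788 / 0.01208 = 0.6523
β_Varden = 0.02543 / 0.01208 = 2.1051
β_P = Σ w_i β_i = 0.09×1.4677 + 0.19×0.9677 + 0.12×1.5174 + 0.32×0.6523 + 0.28×2.1051 = 1.2962
E(R_P) = R_f + β_P × MRP = 3.23% + 1.2962 × 6.45% = 11.59%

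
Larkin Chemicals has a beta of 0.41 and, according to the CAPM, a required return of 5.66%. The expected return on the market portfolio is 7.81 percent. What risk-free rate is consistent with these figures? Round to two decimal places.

4.17%

E(R) = R_f + β(E(R_m) − R_f) = R_f(1 − β) + β·E(R_m)
5.66% = R_f × (1 − 0.41) + 0.41 × 7.81%
5.66% = R_f × 0.59 + 3.2021%
R_f = (5.66% − 3.2021%) / 0.59 = 4.17%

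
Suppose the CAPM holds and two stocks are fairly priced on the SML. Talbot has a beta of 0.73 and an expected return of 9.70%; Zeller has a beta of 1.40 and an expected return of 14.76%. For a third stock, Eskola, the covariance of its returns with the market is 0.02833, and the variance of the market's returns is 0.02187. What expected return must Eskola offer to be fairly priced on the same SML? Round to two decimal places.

13.97%

MRP = (14.76% − 9.70%) / (1.40 − 0.73) = 7.5522%
R_f = 9.70% − 0.73 × 7.5522% = 4.1869%
β_Eskola = Cov / Var(R_m) = 0.02833 / 0.02187 = 1.2954
E(R_Eskola) = R_f + β × MRP = 4.1869% + 1.2954 × 7.5522% = 13.97%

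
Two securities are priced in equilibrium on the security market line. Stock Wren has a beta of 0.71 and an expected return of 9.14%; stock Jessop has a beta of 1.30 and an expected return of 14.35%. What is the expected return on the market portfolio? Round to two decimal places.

11.70%

Both satisfy E(R) = R_f + β·MRP, so the slope of the SML is
MRP = (14.35% − 9.14%) / (1.30 − 0.71) = 5.21% / 0.59 = 8.8305%
R_f = E(R_Wren) − β_Wren·MRP = 9.14% − 0.71 × 8.8305% = 2.8703%
E(R_m) = R_f + MRP = 2.8703% + 8.8305% = 11.70%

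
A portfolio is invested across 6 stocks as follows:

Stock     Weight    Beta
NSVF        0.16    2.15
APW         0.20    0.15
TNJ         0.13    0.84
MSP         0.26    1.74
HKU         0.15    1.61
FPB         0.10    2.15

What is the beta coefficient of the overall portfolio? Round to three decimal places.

1.392

β_P = Σ w_i β_i = 0.16×2.15 + 0.20×0.15 + 0.13×0.84 + 0.26×1.74 + 0.15×1.61 + 0.10×2.15 = 1.3921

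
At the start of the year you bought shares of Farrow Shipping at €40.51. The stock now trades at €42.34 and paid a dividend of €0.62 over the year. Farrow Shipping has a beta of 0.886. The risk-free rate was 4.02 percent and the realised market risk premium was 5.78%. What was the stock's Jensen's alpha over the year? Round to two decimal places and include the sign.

Realised HPR = (P1 + D1 − P0) / P0 = (42.34 + 0.62 − 40.51) / 40.51 = 2.45 / 40.51 = 6.0479%
CAPM required = R_f + β·MRP = 4.02% + 0.886 × 5.78% = 9.14108%
α = realised − required = 6.0479% − 9.14108% = -3.09%

-3.09%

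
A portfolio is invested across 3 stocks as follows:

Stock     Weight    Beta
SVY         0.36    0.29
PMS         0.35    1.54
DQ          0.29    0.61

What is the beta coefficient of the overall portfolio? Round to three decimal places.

0.820

β_P = Σ w_i β_i = 0.36×0.29 + 0.35×1.54 + 0.29×0.61 = 0.8203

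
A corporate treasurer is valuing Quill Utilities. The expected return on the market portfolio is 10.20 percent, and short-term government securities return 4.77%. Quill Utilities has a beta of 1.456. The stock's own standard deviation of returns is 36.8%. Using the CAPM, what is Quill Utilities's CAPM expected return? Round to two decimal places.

12.68%

Market risk premium = E(R_m) − R_f = 10.20% − 4.77% = 5.43%
E(R) = R_f + β × MRP = 4.77% + 1.456 × 5.43% = 12.68%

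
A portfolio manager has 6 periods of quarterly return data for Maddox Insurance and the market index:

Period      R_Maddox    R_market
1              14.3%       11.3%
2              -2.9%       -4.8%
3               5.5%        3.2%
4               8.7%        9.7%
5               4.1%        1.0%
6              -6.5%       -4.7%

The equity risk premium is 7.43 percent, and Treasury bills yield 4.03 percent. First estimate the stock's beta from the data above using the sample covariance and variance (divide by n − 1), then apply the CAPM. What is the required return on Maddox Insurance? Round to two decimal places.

11.91%

Mean R_i = (14.3 − 2.9 + 5.5 + 8.7 + 4.1 − 6.5) / 6 = 3.8667%
Mean R_m = (11.3 − 4.8 + 3.2 + 9.7 + 1.0 − 4.7) / 6 = 2.6167%
Σ(R_i − R̄_i)(R_m − R̄_m) = 251.4433  ⇒  Cov = 251.4433 / 5 = 50.2887
Σ(R_m − R̄_m)² = 237.0683  ⇒  Var(R_m) = 237.0683 / 5 = 47.4137
β = Cov / Var(R_m) = 50.2887 / 47.4137 = 1.0606
E(R) = R_f + β × MRP = 4.03% + 1.0606 × 7.43% = 11.91%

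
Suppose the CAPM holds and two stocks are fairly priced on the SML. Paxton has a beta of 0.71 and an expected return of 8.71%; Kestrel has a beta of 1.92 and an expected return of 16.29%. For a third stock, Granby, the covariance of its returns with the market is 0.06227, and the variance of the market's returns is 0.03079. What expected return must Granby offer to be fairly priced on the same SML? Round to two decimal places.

MRP = (16.29% − 8.71%) / (1.92 − 0.71) = 6.2645%
R_f = 8.71% − 0.71 × 6.2645% = 4.2622%
β_Granby = Cov / Var(R_m) = 0.06227 / 0.03079 = 2.0224
E(R_Granby) = R_f + β × MRP = 4.2622% + 2.0224 × 6.2645% = 16.93%

16.93%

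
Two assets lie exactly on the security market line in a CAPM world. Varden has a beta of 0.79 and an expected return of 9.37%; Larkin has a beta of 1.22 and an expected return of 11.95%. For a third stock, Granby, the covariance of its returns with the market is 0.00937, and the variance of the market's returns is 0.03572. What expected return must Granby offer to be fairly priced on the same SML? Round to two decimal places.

6.20%

MRP = (11.95% − 9.37%) / (1.22 − 0.79) = 6.0000%
R_f = 9.37% − 0.79 × 6.0000% = 4.6300%
β_Granby = Cov / Var(R_m) = 0.00937 / 0.03572 = 0.2623
E(R_Granby) = R_f + β × MRP = 4.6300% + 0.2623 × 6.0000% = 6.20%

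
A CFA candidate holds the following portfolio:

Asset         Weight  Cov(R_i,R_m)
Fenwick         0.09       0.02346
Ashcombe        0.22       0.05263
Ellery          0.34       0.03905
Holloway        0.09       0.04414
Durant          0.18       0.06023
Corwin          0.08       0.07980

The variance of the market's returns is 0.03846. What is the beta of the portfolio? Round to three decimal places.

1.252

β_Fenwick = 0.02346 / 0.03846 = 0.6100
β_Ashcombe = 0.05263 / 0.03846 = 1.3684
β_Ellery = 0.03905 / 0.03846 = 1.0153
β_Holloway = 0.04414 / 0.03846 = 1.1477
β_Durant = 0.06023 / 0.03846 = 1.5660
β_Corwin = 0.07980 / 0.03846 = 2.0749
β_P = Σ w_i β_i = 0.09×0.6100 + 0.22×1.3684 + 0.34×1.0153 + 0.09×1.1477 + 0.18×1.5660 + 0.08×2.0749 = 1.2523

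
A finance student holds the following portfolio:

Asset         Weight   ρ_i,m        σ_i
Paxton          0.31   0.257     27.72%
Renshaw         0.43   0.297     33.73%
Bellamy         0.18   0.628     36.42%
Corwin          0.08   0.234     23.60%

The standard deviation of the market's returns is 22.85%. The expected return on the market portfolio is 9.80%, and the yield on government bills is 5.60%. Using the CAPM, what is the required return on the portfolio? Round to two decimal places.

7.64%

β_Paxton = 0.257 × 27.72% / 22.85% = 0.3118
β_Renshaw = 0.297 × 33.73% / 22.85% = 0.4384
β_Bellamy = 0.628 × 36.42% / 22.85% = 1.0010
β_Corwin = 0.234 × 23.60% / 22.85% = 0.2417
β_P = Σ w_i β_i = 0.31×0.3118 + 0.43×0.4384 + 0.18×1.0010 + 0.08×0.2417 = 0.4847
MRP = 9.80% − 5.60% = 4.20%
E(R_P) = R_f + β_P × MRP = 5.60% + 0.4847 × 4.20% = 7.64%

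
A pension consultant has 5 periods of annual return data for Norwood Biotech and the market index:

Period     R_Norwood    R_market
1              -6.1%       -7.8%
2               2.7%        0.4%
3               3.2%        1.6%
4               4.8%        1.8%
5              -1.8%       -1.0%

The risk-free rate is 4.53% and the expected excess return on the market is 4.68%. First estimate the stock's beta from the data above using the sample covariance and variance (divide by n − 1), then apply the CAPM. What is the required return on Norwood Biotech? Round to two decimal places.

9.52%

Mean R_i = (-6.1 + 2.7 + 3.2 + 4.8 − 1.8) / 5 = 0.5600%
Mean R_m = (-7.8 + 0.4 + 1.6 + 1.8 − 1.0) / 5 = -1.0000%
Σ(R_i − R̄_i)(R_m − R̄_m) = 67.0200  ⇒  Cov = 67.0200 / 4 = 16.7550
Σ(R_m − R̄_m)² = 62.8000  ⇒  Var(R_m) = 62.8000 / 4 = 15.7000
β = Cov / Var(R_m) = 16.7550 / 15.7000 = 1.0672
E(R) = R_f + β × MRP = 4.53% + 1.0672 × 4.68% = 9.52%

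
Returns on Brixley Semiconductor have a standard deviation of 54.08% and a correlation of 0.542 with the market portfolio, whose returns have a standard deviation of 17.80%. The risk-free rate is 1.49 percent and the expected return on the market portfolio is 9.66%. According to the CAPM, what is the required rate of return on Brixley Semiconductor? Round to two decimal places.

β = ρ × σ_i / σ_m = 0.542 × 54.08% / 17.80% = 1.6467
MRP = 9.66% − 1.49% = 8.17%
E(R) = 1.49% + 1.6467 × 8.17% = 14.94%

14.94%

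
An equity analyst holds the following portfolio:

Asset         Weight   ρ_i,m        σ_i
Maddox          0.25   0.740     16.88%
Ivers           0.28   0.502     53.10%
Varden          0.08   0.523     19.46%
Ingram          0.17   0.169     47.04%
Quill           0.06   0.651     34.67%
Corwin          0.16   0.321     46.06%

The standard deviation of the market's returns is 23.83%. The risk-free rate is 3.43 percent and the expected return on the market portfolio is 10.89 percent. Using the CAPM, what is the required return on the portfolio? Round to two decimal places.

β_Maddox = 0.740 × 16.88% / 23.83% = 0.5242
β_Ivers = 0.502 × 53.10% / 23.83% = 1.1186
β_Varden = 0.523 × 19.46% / 23.83% = 0.4271
β_Ingram = 0.169 × 47.04% / 23.83% = 0.3336
β_Quill = 0.651 × 34.67% / 23.83% = 0.9471
β_Corwin = 0.321 × 46.06% / 23.83% = 0.6204
β_P = Σ w_i β_i = 0.25×0.5242 + 0.28×1.1186 + 0.08×0.4271 + 0.17×0.3336 + 0.06×0.9471 + 0.16×0.6204 = 0.6912
MRP = 10.89% − 3.43% = 7.46%
E(R_P) = R_f + β_P × MRP = 3.43% + 0.6912 × 7.46% = 8.59%

8.59%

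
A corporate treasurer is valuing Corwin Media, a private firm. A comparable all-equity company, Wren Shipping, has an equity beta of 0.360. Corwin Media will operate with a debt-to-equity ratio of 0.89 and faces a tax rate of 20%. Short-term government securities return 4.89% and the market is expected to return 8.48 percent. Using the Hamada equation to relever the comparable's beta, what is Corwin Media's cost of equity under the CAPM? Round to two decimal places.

7.10%

β_L = β_U × [1 + (1 − t)(D/E)] = 0.360 × [1 + (1 − 0.20) × 0.89]
    = 0.360 × [1 + 0.80 × 0.89] = 0.360 × 1.7120 = 0.6163
MRP = 8.48% − 4.89% = 3.59%
E(R) = R_f + β_L × MRP = 4.89% + 0.6163 × 3.59% = 7.10%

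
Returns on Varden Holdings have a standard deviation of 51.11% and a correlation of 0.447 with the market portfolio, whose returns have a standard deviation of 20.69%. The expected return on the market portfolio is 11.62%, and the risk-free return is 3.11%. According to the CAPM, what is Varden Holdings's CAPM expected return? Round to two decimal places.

12.51%

β = ρ × σ_i / σ_m = 0.447 × 51.11% / 20.69% = 1.1042
MRP = 11.62% − 3.11% = 8.51%
E(R) = 3.11% + 1.1042 × 8.51% = 12.51%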